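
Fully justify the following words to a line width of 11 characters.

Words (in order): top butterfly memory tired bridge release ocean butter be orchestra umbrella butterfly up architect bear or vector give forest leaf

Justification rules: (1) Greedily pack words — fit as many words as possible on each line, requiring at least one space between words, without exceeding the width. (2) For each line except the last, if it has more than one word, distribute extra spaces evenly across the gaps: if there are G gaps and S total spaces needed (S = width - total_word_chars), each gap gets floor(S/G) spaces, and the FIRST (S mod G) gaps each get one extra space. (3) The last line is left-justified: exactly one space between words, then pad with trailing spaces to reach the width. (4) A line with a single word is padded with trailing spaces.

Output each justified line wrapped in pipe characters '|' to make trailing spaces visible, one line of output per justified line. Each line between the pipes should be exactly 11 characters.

Answer: |top        |
|butterfly  |
|memory     |
|tired      |
|bridge     |
|release    |
|ocean      |
|butter   be|
|orchestra  |
|umbrella   |
|butterfly  |
|up         |
|architect  |
|bear     or|
|vector give|
|forest leaf|

Derivation:
Line 1: ['top'] (min_width=3, slack=8)
Line 2: ['butterfly'] (min_width=9, slack=2)
Line 3: ['memory'] (min_width=6, slack=5)
Line 4: ['tired'] (min_width=5, slack=6)
Line 5: ['bridge'] (min_width=6, slack=5)
Line 6: ['release'] (min_width=7, slack=4)
Line 7: ['ocean'] (min_width=5, slack=6)
Line 8: ['butter', 'be'] (min_width=9, slack=2)
Line 9: ['orchestra'] (min_width=9, slack=2)
Line 10: ['umbrella'] (min_width=8, slack=3)
Line 11: ['butterfly'] (min_width=9, slack=2)
Line 12: ['up'] (min_width=2, slack=9)
Line 13: ['architect'] (min_width=9, slack=2)
Line 14: ['bear', 'or'] (min_width=7, slack=4)
Line 15: ['vector', 'give'] (min_width=11, slack=0)
Line 16: ['forest', 'leaf'] (min_width=11, slack=0)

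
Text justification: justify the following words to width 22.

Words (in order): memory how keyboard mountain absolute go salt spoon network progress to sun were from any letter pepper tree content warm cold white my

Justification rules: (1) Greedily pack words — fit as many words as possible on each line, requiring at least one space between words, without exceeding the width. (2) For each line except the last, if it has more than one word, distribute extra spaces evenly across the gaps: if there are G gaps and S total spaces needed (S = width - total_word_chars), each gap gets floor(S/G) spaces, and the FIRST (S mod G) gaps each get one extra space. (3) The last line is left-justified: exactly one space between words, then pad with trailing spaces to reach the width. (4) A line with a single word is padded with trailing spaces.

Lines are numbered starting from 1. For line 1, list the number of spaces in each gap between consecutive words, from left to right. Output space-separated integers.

Line 1: ['memory', 'how', 'keyboard'] (min_width=19, slack=3)
Line 2: ['mountain', 'absolute', 'go'] (min_width=20, slack=2)
Line 3: ['salt', 'spoon', 'network'] (min_width=18, slack=4)
Line 4: ['progress', 'to', 'sun', 'were'] (min_width=20, slack=2)
Line 5: ['from', 'any', 'letter', 'pepper'] (min_width=22, slack=0)
Line 6: ['tree', 'content', 'warm', 'cold'] (min_width=22, slack=0)
Line 7: ['white', 'my'] (min_width=8, slack=14)

Answer: 3 2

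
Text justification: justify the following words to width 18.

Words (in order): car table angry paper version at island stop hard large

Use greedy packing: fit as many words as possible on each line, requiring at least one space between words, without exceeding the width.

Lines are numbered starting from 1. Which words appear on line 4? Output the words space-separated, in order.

Answer: large

Derivation:
Line 1: ['car', 'table', 'angry'] (min_width=15, slack=3)
Line 2: ['paper', 'version', 'at'] (min_width=16, slack=2)
Line 3: ['island', 'stop', 'hard'] (min_width=16, slack=2)
Line 4: ['large'] (min_width=5, slack=13)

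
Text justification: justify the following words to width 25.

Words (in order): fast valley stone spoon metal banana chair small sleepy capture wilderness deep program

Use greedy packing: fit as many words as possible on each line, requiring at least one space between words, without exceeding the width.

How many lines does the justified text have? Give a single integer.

Line 1: ['fast', 'valley', 'stone', 'spoon'] (min_width=23, slack=2)
Line 2: ['metal', 'banana', 'chair', 'small'] (min_width=24, slack=1)
Line 3: ['sleepy', 'capture', 'wilderness'] (min_width=25, slack=0)
Line 4: ['deep', 'program'] (min_width=12, slack=13)
Total lines: 4

Answer: 4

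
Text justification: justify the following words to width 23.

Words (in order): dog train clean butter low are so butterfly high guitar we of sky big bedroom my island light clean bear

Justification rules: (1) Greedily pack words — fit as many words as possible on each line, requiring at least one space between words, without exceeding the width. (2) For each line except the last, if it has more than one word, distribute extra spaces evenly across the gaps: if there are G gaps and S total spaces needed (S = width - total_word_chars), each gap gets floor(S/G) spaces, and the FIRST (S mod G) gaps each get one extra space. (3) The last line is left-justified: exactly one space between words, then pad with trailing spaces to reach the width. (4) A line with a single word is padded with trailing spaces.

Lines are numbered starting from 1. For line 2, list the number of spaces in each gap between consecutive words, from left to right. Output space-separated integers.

Line 1: ['dog', 'train', 'clean', 'butter'] (min_width=22, slack=1)
Line 2: ['low', 'are', 'so', 'butterfly'] (min_width=20, slack=3)
Line 3: ['high', 'guitar', 'we', 'of', 'sky'] (min_width=21, slack=2)
Line 4: ['big', 'bedroom', 'my', 'island'] (min_width=21, slack=2)
Line 5: ['light', 'clean', 'bear'] (min_width=16, slack=7)

Answer: 2 2 2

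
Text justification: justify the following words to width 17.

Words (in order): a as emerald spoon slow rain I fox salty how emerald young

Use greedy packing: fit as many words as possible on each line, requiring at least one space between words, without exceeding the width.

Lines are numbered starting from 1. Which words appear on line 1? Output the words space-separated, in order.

Answer: a as emerald

Derivation:
Line 1: ['a', 'as', 'emerald'] (min_width=12, slack=5)
Line 2: ['spoon', 'slow', 'rain', 'I'] (min_width=17, slack=0)
Line 3: ['fox', 'salty', 'how'] (min_width=13, slack=4)
Line 4: ['emerald', 'young'] (min_width=13, slack=4)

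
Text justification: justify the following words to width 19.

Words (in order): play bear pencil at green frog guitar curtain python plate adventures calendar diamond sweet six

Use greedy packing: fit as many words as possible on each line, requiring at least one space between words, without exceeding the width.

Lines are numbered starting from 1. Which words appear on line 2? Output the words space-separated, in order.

Answer: green frog guitar

Derivation:
Line 1: ['play', 'bear', 'pencil', 'at'] (min_width=19, slack=0)
Line 2: ['green', 'frog', 'guitar'] (min_width=17, slack=2)
Line 3: ['curtain', 'python'] (min_width=14, slack=5)
Line 4: ['plate', 'adventures'] (min_width=16, slack=3)
Line 5: ['calendar', 'diamond'] (min_width=16, slack=3)
Line 6: ['sweet', 'six'] (min_width=9, slack=10)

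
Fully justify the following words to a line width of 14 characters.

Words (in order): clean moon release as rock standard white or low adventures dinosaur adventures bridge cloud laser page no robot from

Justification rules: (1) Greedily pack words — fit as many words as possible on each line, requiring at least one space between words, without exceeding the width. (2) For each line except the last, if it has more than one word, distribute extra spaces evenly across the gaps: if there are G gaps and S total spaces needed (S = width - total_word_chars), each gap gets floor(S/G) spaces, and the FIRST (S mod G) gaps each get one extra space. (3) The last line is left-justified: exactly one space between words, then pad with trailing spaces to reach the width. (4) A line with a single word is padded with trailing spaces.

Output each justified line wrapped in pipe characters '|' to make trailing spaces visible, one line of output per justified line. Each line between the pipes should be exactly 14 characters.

Answer: |clean     moon|
|release     as|
|rock  standard|
|white  or  low|
|adventures    |
|dinosaur      |
|adventures    |
|bridge   cloud|
|laser  page no|
|robot from    |

Derivation:
Line 1: ['clean', 'moon'] (min_width=10, slack=4)
Line 2: ['release', 'as'] (min_width=10, slack=4)
Line 3: ['rock', 'standard'] (min_width=13, slack=1)
Line 4: ['white', 'or', 'low'] (min_width=12, slack=2)
Line 5: ['adventures'] (min_width=10, slack=4)
Line 6: ['dinosaur'] (min_width=8, slack=6)
Line 7: ['adventures'] (min_width=10, slack=4)
Line 8: ['bridge', 'cloud'] (min_width=12, slack=2)
Line 9: ['laser', 'page', 'no'] (min_width=13, slack=1)
Line 10: ['robot', 'from'] (min_width=10, slack=4)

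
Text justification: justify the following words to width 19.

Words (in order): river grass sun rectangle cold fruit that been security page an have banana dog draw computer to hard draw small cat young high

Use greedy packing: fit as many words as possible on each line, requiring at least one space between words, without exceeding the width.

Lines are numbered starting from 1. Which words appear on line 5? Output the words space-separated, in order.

Line 1: ['river', 'grass', 'sun'] (min_width=15, slack=4)
Line 2: ['rectangle', 'cold'] (min_width=14, slack=5)
Line 3: ['fruit', 'that', 'been'] (min_width=15, slack=4)
Line 4: ['security', 'page', 'an'] (min_width=16, slack=3)
Line 5: ['have', 'banana', 'dog'] (min_width=15, slack=4)
Line 6: ['draw', 'computer', 'to'] (min_width=16, slack=3)
Line 7: ['hard', 'draw', 'small', 'cat'] (min_width=19, slack=0)
Line 8: ['young', 'high'] (min_width=10, slack=9)

Answer: have banana dog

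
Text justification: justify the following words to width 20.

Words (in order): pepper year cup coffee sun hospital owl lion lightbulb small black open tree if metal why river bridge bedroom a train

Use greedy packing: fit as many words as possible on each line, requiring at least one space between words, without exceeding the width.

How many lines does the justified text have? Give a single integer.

Answer: 7

Derivation:
Line 1: ['pepper', 'year', 'cup'] (min_width=15, slack=5)
Line 2: ['coffee', 'sun', 'hospital'] (min_width=19, slack=1)
Line 3: ['owl', 'lion', 'lightbulb'] (min_width=18, slack=2)
Line 4: ['small', 'black', 'open'] (min_width=16, slack=4)
Line 5: ['tree', 'if', 'metal', 'why'] (min_width=17, slack=3)
Line 6: ['river', 'bridge', 'bedroom'] (min_width=20, slack=0)
Line 7: ['a', 'train'] (min_width=7, slack=13)
Total lines: 7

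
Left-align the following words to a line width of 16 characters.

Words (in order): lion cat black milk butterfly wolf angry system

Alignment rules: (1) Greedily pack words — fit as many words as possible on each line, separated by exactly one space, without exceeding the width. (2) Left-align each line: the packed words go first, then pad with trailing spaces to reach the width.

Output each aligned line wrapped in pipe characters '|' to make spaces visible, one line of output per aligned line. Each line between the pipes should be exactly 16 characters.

Answer: |lion cat black  |
|milk butterfly  |
|wolf angry      |
|system          |

Derivation:
Line 1: ['lion', 'cat', 'black'] (min_width=14, slack=2)
Line 2: ['milk', 'butterfly'] (min_width=14, slack=2)
Line 3: ['wolf', 'angry'] (min_width=10, slack=6)
Line 4: ['system'] (min_width=6, slack=10)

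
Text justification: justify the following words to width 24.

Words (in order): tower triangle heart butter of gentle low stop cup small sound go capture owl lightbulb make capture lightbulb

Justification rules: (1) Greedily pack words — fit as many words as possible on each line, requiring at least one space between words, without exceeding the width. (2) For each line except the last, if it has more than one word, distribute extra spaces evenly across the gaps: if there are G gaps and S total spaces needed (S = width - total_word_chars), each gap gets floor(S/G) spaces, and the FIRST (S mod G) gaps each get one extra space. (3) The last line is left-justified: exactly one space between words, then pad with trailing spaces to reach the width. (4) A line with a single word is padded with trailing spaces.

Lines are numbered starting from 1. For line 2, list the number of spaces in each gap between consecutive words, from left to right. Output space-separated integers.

Answer: 3 2 2

Derivation:
Line 1: ['tower', 'triangle', 'heart'] (min_width=20, slack=4)
Line 2: ['butter', 'of', 'gentle', 'low'] (min_width=20, slack=4)
Line 3: ['stop', 'cup', 'small', 'sound', 'go'] (min_width=23, slack=1)
Line 4: ['capture', 'owl', 'lightbulb'] (min_width=21, slack=3)
Line 5: ['make', 'capture', 'lightbulb'] (min_width=22, slack=2)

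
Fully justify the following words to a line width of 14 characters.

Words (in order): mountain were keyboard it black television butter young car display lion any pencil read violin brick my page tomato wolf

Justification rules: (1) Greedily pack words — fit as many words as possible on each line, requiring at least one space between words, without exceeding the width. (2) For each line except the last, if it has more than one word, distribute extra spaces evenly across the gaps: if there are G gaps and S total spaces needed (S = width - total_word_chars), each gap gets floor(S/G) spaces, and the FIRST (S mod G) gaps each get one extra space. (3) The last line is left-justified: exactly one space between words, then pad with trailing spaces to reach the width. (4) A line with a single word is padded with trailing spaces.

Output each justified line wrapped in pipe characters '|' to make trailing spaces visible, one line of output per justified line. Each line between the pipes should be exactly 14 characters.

Answer: |mountain  were|
|keyboard    it|
|black         |
|television    |
|butter   young|
|car    display|
|lion       any|
|pencil    read|
|violin   brick|
|my page tomato|
|wolf          |

Derivation:
Line 1: ['mountain', 'were'] (min_width=13, slack=1)
Line 2: ['keyboard', 'it'] (min_width=11, slack=3)
Line 3: ['black'] (min_width=5, slack=9)
Line 4: ['television'] (min_width=10, slack=4)
Line 5: ['butter', 'young'] (min_width=12, slack=2)
Line 6: ['car', 'display'] (min_width=11, slack=3)
Line 7: ['lion', 'any'] (min_width=8, slack=6)
Line 8: ['pencil', 'read'] (min_width=11, slack=3)
Line 9: ['violin', 'brick'] (min_width=12, slack=2)
Line 10: ['my', 'page', 'tomato'] (min_width=14, slack=0)
Line 11: ['wolf'] (min_width=4, slack=10)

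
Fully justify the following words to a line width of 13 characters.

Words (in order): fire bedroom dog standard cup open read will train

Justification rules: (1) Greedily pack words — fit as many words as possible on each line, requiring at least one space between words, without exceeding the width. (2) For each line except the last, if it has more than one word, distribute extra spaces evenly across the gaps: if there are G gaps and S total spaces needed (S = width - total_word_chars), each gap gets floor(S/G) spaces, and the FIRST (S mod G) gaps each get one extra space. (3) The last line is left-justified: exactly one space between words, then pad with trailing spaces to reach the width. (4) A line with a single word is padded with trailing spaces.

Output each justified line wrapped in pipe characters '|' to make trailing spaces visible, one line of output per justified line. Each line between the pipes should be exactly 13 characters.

Line 1: ['fire', 'bedroom'] (min_width=12, slack=1)
Line 2: ['dog', 'standard'] (min_width=12, slack=1)
Line 3: ['cup', 'open', 'read'] (min_width=13, slack=0)
Line 4: ['will', 'train'] (min_width=10, slack=3)

Answer: |fire  bedroom|
|dog  standard|
|cup open read|
|will train   |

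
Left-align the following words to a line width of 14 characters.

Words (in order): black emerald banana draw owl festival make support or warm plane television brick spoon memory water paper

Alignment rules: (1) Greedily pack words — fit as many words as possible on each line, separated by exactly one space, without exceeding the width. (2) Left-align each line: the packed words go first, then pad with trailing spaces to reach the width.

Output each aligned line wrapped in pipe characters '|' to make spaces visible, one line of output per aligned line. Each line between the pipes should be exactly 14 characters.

Answer: |black emerald |
|banana draw   |
|owl festival  |
|make support  |
|or warm plane |
|television    |
|brick spoon   |
|memory water  |
|paper         |

Derivation:
Line 1: ['black', 'emerald'] (min_width=13, slack=1)
Line 2: ['banana', 'draw'] (min_width=11, slack=3)
Line 3: ['owl', 'festival'] (min_width=12, slack=2)
Line 4: ['make', 'support'] (min_width=12, slack=2)
Line 5: ['or', 'warm', 'plane'] (min_width=13, slack=1)
Line 6: ['television'] (min_width=10, slack=4)
Line 7: ['brick', 'spoon'] (min_width=11, slack=3)
Line 8: ['memory', 'water'] (min_width=12, slack=2)
Line 9: ['paper'] (min_width=5, slack=9)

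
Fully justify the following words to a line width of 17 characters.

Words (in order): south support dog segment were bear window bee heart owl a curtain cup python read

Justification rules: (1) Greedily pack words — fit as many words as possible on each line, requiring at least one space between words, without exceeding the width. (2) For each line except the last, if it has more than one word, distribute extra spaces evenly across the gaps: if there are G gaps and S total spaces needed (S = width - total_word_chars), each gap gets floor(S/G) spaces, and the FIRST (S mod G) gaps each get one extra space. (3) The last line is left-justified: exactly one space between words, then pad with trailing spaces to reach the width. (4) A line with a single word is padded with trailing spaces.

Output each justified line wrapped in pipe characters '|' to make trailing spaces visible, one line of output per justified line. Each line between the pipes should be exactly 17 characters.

Answer: |south support dog|
|segment were bear|
|window  bee heart|
|owl a curtain cup|
|python read      |

Derivation:
Line 1: ['south', 'support', 'dog'] (min_width=17, slack=0)
Line 2: ['segment', 'were', 'bear'] (min_width=17, slack=0)
Line 3: ['window', 'bee', 'heart'] (min_width=16, slack=1)
Line 4: ['owl', 'a', 'curtain', 'cup'] (min_width=17, slack=0)
Line 5: ['python', 'read'] (min_width=11, slack=6)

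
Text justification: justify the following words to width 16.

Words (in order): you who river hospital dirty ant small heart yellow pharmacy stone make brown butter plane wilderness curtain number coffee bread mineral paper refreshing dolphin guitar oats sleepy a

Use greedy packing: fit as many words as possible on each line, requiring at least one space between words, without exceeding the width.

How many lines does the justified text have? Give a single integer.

Line 1: ['you', 'who', 'river'] (min_width=13, slack=3)
Line 2: ['hospital', 'dirty'] (min_width=14, slack=2)
Line 3: ['ant', 'small', 'heart'] (min_width=15, slack=1)
Line 4: ['yellow', 'pharmacy'] (min_width=15, slack=1)
Line 5: ['stone', 'make', 'brown'] (min_width=16, slack=0)
Line 6: ['butter', 'plane'] (min_width=12, slack=4)
Line 7: ['wilderness'] (min_width=10, slack=6)
Line 8: ['curtain', 'number'] (min_width=14, slack=2)
Line 9: ['coffee', 'bread'] (min_width=12, slack=4)
Line 10: ['mineral', 'paper'] (min_width=13, slack=3)
Line 11: ['refreshing'] (min_width=10, slack=6)
Line 12: ['dolphin', 'guitar'] (min_width=14, slack=2)
Line 13: ['oats', 'sleepy', 'a'] (min_width=13, slack=3)
Total lines: 13

Answer: 13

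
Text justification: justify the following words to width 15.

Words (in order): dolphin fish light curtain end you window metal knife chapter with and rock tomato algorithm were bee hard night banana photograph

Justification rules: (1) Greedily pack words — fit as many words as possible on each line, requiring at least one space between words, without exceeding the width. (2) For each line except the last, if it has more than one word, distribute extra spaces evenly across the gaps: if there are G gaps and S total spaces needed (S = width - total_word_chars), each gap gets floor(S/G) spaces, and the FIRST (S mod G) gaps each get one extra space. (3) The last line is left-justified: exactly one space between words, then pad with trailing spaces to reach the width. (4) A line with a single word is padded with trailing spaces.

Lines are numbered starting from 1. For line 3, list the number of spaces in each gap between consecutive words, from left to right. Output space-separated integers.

Answer: 2 1

Derivation:
Line 1: ['dolphin', 'fish'] (min_width=12, slack=3)
Line 2: ['light', 'curtain'] (min_width=13, slack=2)
Line 3: ['end', 'you', 'window'] (min_width=14, slack=1)
Line 4: ['metal', 'knife'] (min_width=11, slack=4)
Line 5: ['chapter', 'with'] (min_width=12, slack=3)
Line 6: ['and', 'rock', 'tomato'] (min_width=15, slack=0)
Line 7: ['algorithm', 'were'] (min_width=14, slack=1)
Line 8: ['bee', 'hard', 'night'] (min_width=14, slack=1)
Line 9: ['banana'] (min_width=6, slack=9)
Line 10: ['photograph'] (min_width=10, slack=5)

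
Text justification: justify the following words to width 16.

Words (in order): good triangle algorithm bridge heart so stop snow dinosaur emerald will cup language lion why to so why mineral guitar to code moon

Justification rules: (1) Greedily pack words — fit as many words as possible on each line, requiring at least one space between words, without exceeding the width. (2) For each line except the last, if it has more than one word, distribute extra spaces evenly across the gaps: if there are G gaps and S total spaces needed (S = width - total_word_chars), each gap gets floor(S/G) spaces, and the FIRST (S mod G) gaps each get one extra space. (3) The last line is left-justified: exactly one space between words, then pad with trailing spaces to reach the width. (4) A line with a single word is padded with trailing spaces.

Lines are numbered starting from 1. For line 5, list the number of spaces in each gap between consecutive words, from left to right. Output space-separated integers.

Line 1: ['good', 'triangle'] (min_width=13, slack=3)
Line 2: ['algorithm', 'bridge'] (min_width=16, slack=0)
Line 3: ['heart', 'so', 'stop'] (min_width=13, slack=3)
Line 4: ['snow', 'dinosaur'] (min_width=13, slack=3)
Line 5: ['emerald', 'will', 'cup'] (min_width=16, slack=0)
Line 6: ['language', 'lion'] (min_width=13, slack=3)
Line 7: ['why', 'to', 'so', 'why'] (min_width=13, slack=3)
Line 8: ['mineral', 'guitar'] (min_width=14, slack=2)
Line 9: ['to', 'code', 'moon'] (min_width=12, slack=4)

Answer: 1 1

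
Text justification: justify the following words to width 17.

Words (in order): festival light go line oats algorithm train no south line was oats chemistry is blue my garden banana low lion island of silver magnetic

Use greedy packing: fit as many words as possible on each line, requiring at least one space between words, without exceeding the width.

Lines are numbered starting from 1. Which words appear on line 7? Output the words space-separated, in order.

Line 1: ['festival', 'light', 'go'] (min_width=17, slack=0)
Line 2: ['line', 'oats'] (min_width=9, slack=8)
Line 3: ['algorithm', 'train'] (min_width=15, slack=2)
Line 4: ['no', 'south', 'line', 'was'] (min_width=17, slack=0)
Line 5: ['oats', 'chemistry', 'is'] (min_width=17, slack=0)
Line 6: ['blue', 'my', 'garden'] (min_width=14, slack=3)
Line 7: ['banana', 'low', 'lion'] (min_width=15, slack=2)
Line 8: ['island', 'of', 'silver'] (min_width=16, slack=1)
Line 9: ['magnetic'] (min_width=8, slack=9)

Answer: banana low lion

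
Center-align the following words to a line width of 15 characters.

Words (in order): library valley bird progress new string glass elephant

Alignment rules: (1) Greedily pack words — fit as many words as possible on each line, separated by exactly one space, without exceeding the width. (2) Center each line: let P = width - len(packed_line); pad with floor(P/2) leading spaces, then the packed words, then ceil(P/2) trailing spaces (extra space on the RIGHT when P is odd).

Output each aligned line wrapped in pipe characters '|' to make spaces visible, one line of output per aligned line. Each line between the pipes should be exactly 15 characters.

Line 1: ['library', 'valley'] (min_width=14, slack=1)
Line 2: ['bird', 'progress'] (min_width=13, slack=2)
Line 3: ['new', 'string'] (min_width=10, slack=5)
Line 4: ['glass', 'elephant'] (min_width=14, slack=1)

Answer: |library valley |
| bird progress |
|  new string   |
|glass elephant |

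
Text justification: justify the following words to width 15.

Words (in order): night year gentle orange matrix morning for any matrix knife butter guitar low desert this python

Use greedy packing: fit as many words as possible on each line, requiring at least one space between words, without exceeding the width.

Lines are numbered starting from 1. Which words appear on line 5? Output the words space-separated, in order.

Line 1: ['night', 'year'] (min_width=10, slack=5)
Line 2: ['gentle', 'orange'] (min_width=13, slack=2)
Line 3: ['matrix', 'morning'] (min_width=14, slack=1)
Line 4: ['for', 'any', 'matrix'] (min_width=14, slack=1)
Line 5: ['knife', 'butter'] (min_width=12, slack=3)
Line 6: ['guitar', 'low'] (min_width=10, slack=5)
Line 7: ['desert', 'this'] (min_width=11, slack=4)
Line 8: ['python'] (min_width=6, slack=9)

Answer: knife butter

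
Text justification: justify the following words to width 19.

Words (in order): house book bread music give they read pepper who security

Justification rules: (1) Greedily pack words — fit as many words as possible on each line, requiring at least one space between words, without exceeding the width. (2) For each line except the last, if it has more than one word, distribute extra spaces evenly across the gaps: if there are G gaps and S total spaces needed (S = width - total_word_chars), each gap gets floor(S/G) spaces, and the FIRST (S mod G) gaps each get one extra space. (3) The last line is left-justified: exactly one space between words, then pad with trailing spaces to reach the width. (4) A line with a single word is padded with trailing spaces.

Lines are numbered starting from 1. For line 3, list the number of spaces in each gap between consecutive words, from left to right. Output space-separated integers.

Line 1: ['house', 'book', 'bread'] (min_width=16, slack=3)
Line 2: ['music', 'give', 'they'] (min_width=15, slack=4)
Line 3: ['read', 'pepper', 'who'] (min_width=15, slack=4)
Line 4: ['security'] (min_width=8, slack=11)

Answer: 3 3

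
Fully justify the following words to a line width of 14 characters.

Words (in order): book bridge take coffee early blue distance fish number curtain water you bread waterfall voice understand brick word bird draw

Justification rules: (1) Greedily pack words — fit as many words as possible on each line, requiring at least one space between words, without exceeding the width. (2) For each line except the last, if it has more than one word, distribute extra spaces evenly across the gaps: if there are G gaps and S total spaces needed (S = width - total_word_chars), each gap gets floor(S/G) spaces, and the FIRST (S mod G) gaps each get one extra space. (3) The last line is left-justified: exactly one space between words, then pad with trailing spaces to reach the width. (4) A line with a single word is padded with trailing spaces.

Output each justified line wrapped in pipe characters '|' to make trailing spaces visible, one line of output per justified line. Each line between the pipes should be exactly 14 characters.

Line 1: ['book', 'bridge'] (min_width=11, slack=3)
Line 2: ['take', 'coffee'] (min_width=11, slack=3)
Line 3: ['early', 'blue'] (min_width=10, slack=4)
Line 4: ['distance', 'fish'] (min_width=13, slack=1)
Line 5: ['number', 'curtain'] (min_width=14, slack=0)
Line 6: ['water', 'you'] (min_width=9, slack=5)
Line 7: ['bread'] (min_width=5, slack=9)
Line 8: ['waterfall'] (min_width=9, slack=5)
Line 9: ['voice'] (min_width=5, slack=9)
Line 10: ['understand'] (min_width=10, slack=4)
Line 11: ['brick', 'word'] (min_width=10, slack=4)
Line 12: ['bird', 'draw'] (min_width=9, slack=5)

Answer: |book    bridge|
|take    coffee|
|early     blue|
|distance  fish|
|number curtain|
|water      you|
|bread         |
|waterfall     |
|voice         |
|understand    |
|brick     word|
|bird draw     |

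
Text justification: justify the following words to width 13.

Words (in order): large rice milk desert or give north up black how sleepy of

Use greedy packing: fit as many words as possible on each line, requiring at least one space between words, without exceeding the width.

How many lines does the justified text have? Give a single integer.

Line 1: ['large', 'rice'] (min_width=10, slack=3)
Line 2: ['milk', 'desert'] (min_width=11, slack=2)
Line 3: ['or', 'give', 'north'] (min_width=13, slack=0)
Line 4: ['up', 'black', 'how'] (min_width=12, slack=1)
Line 5: ['sleepy', 'of'] (min_width=9, slack=4)
Total lines: 5

Answer: 5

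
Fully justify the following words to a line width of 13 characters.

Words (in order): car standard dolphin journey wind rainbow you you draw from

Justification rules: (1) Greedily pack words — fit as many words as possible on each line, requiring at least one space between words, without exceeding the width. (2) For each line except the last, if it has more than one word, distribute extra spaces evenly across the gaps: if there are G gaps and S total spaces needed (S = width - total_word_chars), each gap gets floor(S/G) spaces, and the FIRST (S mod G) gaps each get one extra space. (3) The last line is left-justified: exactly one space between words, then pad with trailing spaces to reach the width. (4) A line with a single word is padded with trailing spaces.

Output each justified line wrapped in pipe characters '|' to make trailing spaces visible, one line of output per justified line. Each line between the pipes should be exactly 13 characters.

Answer: |car  standard|
|dolphin      |
|journey  wind|
|rainbow   you|
|you draw from|

Derivation:
Line 1: ['car', 'standard'] (min_width=12, slack=1)
Line 2: ['dolphin'] (min_width=7, slack=6)
Line 3: ['journey', 'wind'] (min_width=12, slack=1)
Line 4: ['rainbow', 'you'] (min_width=11, slack=2)
Line 5: ['you', 'draw', 'from'] (min_width=13, slack=0)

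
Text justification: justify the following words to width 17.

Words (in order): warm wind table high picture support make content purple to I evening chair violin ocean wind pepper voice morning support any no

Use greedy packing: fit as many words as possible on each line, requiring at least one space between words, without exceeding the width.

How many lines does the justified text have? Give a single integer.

Answer: 9

Derivation:
Line 1: ['warm', 'wind', 'table'] (min_width=15, slack=2)
Line 2: ['high', 'picture'] (min_width=12, slack=5)
Line 3: ['support', 'make'] (min_width=12, slack=5)
Line 4: ['content', 'purple', 'to'] (min_width=17, slack=0)
Line 5: ['I', 'evening', 'chair'] (min_width=15, slack=2)
Line 6: ['violin', 'ocean', 'wind'] (min_width=17, slack=0)
Line 7: ['pepper', 'voice'] (min_width=12, slack=5)
Line 8: ['morning', 'support'] (min_width=15, slack=2)
Line 9: ['any', 'no'] (min_width=6, slack=11)
Total lines: 9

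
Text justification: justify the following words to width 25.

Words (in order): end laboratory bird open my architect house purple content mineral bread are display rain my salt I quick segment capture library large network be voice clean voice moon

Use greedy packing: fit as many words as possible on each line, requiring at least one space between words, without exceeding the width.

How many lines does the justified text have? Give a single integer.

Answer: 7

Derivation:
Line 1: ['end', 'laboratory', 'bird', 'open'] (min_width=24, slack=1)
Line 2: ['my', 'architect', 'house', 'purple'] (min_width=25, slack=0)
Line 3: ['content', 'mineral', 'bread', 'are'] (min_width=25, slack=0)
Line 4: ['display', 'rain', 'my', 'salt', 'I'] (min_width=22, slack=3)
Line 5: ['quick', 'segment', 'capture'] (min_width=21, slack=4)
Line 6: ['library', 'large', 'network', 'be'] (min_width=24, slack=1)
Line 7: ['voice', 'clean', 'voice', 'moon'] (min_width=22, slack=3)
Total lines: 7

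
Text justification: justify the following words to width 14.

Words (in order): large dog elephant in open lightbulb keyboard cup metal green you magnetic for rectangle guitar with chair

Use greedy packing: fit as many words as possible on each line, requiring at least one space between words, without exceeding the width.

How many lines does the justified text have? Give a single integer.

Line 1: ['large', 'dog'] (min_width=9, slack=5)
Line 2: ['elephant', 'in'] (min_width=11, slack=3)
Line 3: ['open', 'lightbulb'] (min_width=14, slack=0)
Line 4: ['keyboard', 'cup'] (min_width=12, slack=2)
Line 5: ['metal', 'green'] (min_width=11, slack=3)
Line 6: ['you', 'magnetic'] (min_width=12, slack=2)
Line 7: ['for', 'rectangle'] (min_width=13, slack=1)
Line 8: ['guitar', 'with'] (min_width=11, slack=3)
Line 9: ['chair'] (min_width=5, slack=9)
Total lines: 9

Answer: 9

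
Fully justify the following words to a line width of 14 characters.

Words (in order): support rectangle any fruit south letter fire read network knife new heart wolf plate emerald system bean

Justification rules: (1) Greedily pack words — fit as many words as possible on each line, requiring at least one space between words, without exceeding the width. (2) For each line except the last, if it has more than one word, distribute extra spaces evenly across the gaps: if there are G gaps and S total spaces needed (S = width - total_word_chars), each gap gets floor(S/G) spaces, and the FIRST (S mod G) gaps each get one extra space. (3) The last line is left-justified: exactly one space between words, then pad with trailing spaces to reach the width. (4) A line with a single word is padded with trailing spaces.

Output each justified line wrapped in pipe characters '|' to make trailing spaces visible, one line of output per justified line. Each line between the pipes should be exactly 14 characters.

Answer: |support       |
|rectangle  any|
|fruit    south|
|letter    fire|
|read   network|
|knife      new|
|heart     wolf|
|plate  emerald|
|system bean   |

Derivation:
Line 1: ['support'] (min_width=7, slack=7)
Line 2: ['rectangle', 'any'] (min_width=13, slack=1)
Line 3: ['fruit', 'south'] (min_width=11, slack=3)
Line 4: ['letter', 'fire'] (min_width=11, slack=3)
Line 5: ['read', 'network'] (min_width=12, slack=2)
Line 6: ['knife', 'new'] (min_width=9, slack=5)
Line 7: ['heart', 'wolf'] (min_width=10, slack=4)
Line 8: ['plate', 'emerald'] (min_width=13, slack=1)
Line 9: ['system', 'bean'] (min_width=11, slack=3)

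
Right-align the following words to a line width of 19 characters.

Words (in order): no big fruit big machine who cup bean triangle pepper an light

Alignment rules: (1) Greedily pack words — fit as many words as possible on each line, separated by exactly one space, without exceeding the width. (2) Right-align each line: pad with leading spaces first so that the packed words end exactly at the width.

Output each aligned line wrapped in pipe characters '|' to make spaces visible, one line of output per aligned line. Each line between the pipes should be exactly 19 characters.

Line 1: ['no', 'big', 'fruit', 'big'] (min_width=16, slack=3)
Line 2: ['machine', 'who', 'cup'] (min_width=15, slack=4)
Line 3: ['bean', 'triangle'] (min_width=13, slack=6)
Line 4: ['pepper', 'an', 'light'] (min_width=15, slack=4)

Answer: |   no big fruit big|
|    machine who cup|
|      bean triangle|
|    pepper an light|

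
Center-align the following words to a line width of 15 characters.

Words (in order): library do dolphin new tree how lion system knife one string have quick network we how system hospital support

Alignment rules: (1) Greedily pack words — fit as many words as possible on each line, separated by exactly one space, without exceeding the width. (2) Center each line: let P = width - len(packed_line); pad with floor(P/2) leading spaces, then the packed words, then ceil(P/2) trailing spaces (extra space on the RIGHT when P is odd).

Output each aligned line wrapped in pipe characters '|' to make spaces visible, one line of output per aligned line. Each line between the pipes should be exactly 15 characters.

Line 1: ['library', 'do'] (min_width=10, slack=5)
Line 2: ['dolphin', 'new'] (min_width=11, slack=4)
Line 3: ['tree', 'how', 'lion'] (min_width=13, slack=2)
Line 4: ['system', 'knife'] (min_width=12, slack=3)
Line 5: ['one', 'string', 'have'] (min_width=15, slack=0)
Line 6: ['quick', 'network'] (min_width=13, slack=2)
Line 7: ['we', 'how', 'system'] (min_width=13, slack=2)
Line 8: ['hospital'] (min_width=8, slack=7)
Line 9: ['support'] (min_width=7, slack=8)

Answer: |  library do   |
|  dolphin new  |
| tree how lion |
| system knife  |
|one string have|
| quick network |
| we how system |
|   hospital    |
|    support    |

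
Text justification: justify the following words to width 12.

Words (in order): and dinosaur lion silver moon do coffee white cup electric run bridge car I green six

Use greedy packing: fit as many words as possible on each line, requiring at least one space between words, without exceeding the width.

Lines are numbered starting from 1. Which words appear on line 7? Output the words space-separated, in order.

Answer: car I green

Derivation:
Line 1: ['and', 'dinosaur'] (min_width=12, slack=0)
Line 2: ['lion', 'silver'] (min_width=11, slack=1)
Line 3: ['moon', 'do'] (min_width=7, slack=5)
Line 4: ['coffee', 'white'] (min_width=12, slack=0)
Line 5: ['cup', 'electric'] (min_width=12, slack=0)
Line 6: ['run', 'bridge'] (min_width=10, slack=2)
Line 7: ['car', 'I', 'green'] (min_width=11, slack=1)
Line 8: ['six'] (min_width=3, slack=9)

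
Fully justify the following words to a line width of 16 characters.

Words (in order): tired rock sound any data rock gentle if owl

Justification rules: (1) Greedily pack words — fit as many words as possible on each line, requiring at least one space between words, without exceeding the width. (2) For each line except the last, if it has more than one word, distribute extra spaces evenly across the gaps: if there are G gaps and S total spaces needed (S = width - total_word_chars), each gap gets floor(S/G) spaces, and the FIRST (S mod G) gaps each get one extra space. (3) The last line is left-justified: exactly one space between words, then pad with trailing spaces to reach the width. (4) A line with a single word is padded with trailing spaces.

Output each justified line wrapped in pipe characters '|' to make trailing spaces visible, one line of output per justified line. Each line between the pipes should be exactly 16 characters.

Line 1: ['tired', 'rock', 'sound'] (min_width=16, slack=0)
Line 2: ['any', 'data', 'rock'] (min_width=13, slack=3)
Line 3: ['gentle', 'if', 'owl'] (min_width=13, slack=3)

Answer: |tired rock sound|
|any   data  rock|
|gentle if owl   |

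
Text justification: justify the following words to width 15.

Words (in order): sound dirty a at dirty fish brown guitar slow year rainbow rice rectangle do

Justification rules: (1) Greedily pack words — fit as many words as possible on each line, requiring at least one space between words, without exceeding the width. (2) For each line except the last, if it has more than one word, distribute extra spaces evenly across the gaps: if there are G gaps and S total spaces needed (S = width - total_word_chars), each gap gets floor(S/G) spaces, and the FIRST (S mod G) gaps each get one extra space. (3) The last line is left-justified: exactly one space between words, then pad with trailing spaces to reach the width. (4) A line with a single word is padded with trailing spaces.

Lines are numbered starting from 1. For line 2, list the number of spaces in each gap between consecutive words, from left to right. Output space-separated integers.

Line 1: ['sound', 'dirty', 'a'] (min_width=13, slack=2)
Line 2: ['at', 'dirty', 'fish'] (min_width=13, slack=2)
Line 3: ['brown', 'guitar'] (min_width=12, slack=3)
Line 4: ['slow', 'year'] (min_width=9, slack=6)
Line 5: ['rainbow', 'rice'] (min_width=12, slack=3)
Line 6: ['rectangle', 'do'] (min_width=12, slack=3)

Answer: 2 2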